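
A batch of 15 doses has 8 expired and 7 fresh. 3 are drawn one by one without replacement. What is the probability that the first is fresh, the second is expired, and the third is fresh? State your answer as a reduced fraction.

Multiply the conditional probabilities at each draw: 7/15 · 8/14 · 6/13 = 336/2730 = 8/65.

8/65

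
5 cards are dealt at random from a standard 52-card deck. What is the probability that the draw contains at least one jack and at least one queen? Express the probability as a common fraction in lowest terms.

6509/64974

There are C(52,5) = 2598960 possible draws.
By inclusion-exclusion on the complements, draws missing all jacks or all queens: C(48,5) + C(48,5) − C(44,5) = 1712304 + 1712304 − 1086008 = 2338600.
So draws with at least one of each: 2598960 − 2338600 = 260360, probability 260360/2598960 = 6509/64974.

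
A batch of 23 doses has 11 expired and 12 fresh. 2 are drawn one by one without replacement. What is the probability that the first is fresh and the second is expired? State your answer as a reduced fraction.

6/23

Multiply the conditional probabilities at each draw: 12/23 · 11/22 = 132/506 = 6/23.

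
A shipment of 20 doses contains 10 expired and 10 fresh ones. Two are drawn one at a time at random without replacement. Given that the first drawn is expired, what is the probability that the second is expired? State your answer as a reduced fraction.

9/19

After removing one expired, 19 remain: 9 expired and 10 fresh.
So the probability the next is expired is 9/19.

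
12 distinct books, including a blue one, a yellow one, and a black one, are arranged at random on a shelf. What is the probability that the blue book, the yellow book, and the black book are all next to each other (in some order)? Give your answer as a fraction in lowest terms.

1/22

There are 12! = 479001600 arrangements.
Treat the three as one block: 10! placements × 3! orders within the block = 3628800·6 = 21772800.
Probability = 21772800/479001600 = 1/22.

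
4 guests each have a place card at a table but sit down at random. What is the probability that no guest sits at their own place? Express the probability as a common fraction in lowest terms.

3/8

There are 4! = 24 seatings.
By inclusion-exclusion, seatings with no fixed points: C(4,0)·4! − C(4,1)·3! + C(4,2)·2! − C(4,3)·1! + C(4,4)·0! = 9.
Probability = 9/24 = 3/8.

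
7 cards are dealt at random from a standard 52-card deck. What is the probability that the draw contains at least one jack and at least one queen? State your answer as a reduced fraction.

There are C(52,7) = 133784560 possible draws.
By inclusion-exclusion on the complements, draws missing all jacks or all queens: C(48,7) + C(48,7) − C(44,7) = 73629072 + 73629072 − 38320568 = 108937576.
So draws with at least one of each: 133784560 − 108937576 = 24846984, probability 24846984/133784560 = 3105873/16723070.

3105873/16723070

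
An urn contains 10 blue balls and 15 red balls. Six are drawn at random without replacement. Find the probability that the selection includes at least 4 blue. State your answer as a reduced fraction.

There are C(25,6) = 177100 ways to choose the 6.
Favorable selections (at least 4 blue): C(10,4)·C(15,2) + C(10,5)·C(15,1) + C(10,6)·C(15,0) = 22050 + 3780 + 210 = 26040.
Probability = 26040/177100 = 186/1265.

186/1265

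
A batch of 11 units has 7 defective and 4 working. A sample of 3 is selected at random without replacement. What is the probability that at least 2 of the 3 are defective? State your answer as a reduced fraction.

119/165

There are C(11,3) = 165 ways to choose the 3.
Favorable selections (at least 2 defective): C(7,2)·C(4,1) + C(7,3)·C(4,0) = 84 + 35 = 119.
Probability = 119/165.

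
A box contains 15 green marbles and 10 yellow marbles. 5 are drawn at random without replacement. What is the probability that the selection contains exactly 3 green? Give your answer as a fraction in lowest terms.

195/506

Total number of selections: C(25,5) = 53130.
Selections with exactly 3 green: choose 3 of the 15 green and 2 of the 10 yellow, C(15,3)·C(10,2) = 455·45 = 20475.
Probability = 20475/53130 = 195/506.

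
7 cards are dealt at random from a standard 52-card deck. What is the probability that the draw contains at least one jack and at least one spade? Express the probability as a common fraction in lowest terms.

53122231/133784560

There are C(52,7) = 133784560 possible draws.
By inclusion-exclusion on the complements, draws missing all jacks or all spades: C(48,7) + C(39,7) − C(36,7) = 73629072 + 15380937 − 8347680 = 80662329.
So draws with at least one of each: 133784560 − 80662329 = 53122231, probability 53122231/133784560.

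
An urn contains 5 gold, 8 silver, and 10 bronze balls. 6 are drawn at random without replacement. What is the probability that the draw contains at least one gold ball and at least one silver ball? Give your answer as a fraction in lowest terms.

There are C(23,6) = 100947 possible draws.
By inclusion-exclusion on the complements, draws missing all gold or all silver: C(18,6) + C(15,6) − C(10,6) = 18564 + 5005 − 210 = 23359.
So draws with at least one of each: 100947 − 23359 = 77588, probability 77588/100947 = 11084/14421.

11084/14421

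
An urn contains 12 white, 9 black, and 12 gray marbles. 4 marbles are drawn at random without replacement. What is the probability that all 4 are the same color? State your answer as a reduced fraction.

3/110

There are C(33,4) = 40920 ways to draw 4 marbles.
All same color: C(12,4) + C(9,4) + C(12,4) = 495 + 126 + 495 = 1116.
Probability = 1116/40920 = 3/110.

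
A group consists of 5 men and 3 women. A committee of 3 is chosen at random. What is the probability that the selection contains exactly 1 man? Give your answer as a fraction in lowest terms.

15/56

The sample space is all 3-subsets of the 8: C(8,3) = 56.
Selections with exactly 1 man: choose 1 of the 5 men and 2 of the 3 women, C(5,1)·C(3,2) = 5·3 = 15.
Probability = 15/56.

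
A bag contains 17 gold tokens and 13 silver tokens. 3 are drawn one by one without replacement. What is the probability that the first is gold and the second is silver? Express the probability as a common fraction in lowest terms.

Multiply the conditional probabilities at each draw: 17/30 · 13/29 = 221/870.

221/870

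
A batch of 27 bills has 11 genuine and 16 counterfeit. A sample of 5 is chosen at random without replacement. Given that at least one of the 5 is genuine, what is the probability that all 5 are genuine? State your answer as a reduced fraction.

Work in counts. Selections with at least one genuine: C(27,5) − C(16,5) = 80730 − 4368 = 76362.
Of those, selections where all 5 are genuine: C(11,5) = 462.
Conditional probability = 462/76362 = 7/1157.

7/1157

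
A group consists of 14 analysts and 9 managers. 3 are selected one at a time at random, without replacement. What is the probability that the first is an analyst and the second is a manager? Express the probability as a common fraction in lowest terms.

63/253

Multiply the conditional probabilities at each draw: 14/23 · 9/22 = 126/506 = 63/253.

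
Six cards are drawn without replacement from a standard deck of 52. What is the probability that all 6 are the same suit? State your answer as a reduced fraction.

66/195755

There are C(52,6) = 20358520 possible 6-card hands.
Hands of one suit: 4 suits × C(13,6) = 4·1716 = 6864.
Probability = 6864/20358520 = 66/195755.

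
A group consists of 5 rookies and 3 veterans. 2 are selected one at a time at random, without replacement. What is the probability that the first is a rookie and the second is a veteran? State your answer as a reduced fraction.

15/56

Multiply the conditional probabilities at each draw: 5/8 · 3/7 = 15/56.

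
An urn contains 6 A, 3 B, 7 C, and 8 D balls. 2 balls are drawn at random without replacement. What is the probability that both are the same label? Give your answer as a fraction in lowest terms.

There are C(24,2) = 276 ways to draw 2 balls.
All same label: C(6,2) + C(3,2) + C(7,2) + C(8,2) = 15 + 3 + 21 + 28 = 67.
Probability = 67/276.

67/276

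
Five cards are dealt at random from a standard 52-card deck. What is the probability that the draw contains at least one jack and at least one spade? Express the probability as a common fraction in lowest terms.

229297/866320

There are C(52,5) = 2598960 possible draws.
By inclusion-exclusion on the complements, draws missing all jacks or all spades: C(48,5) + C(39,5) − C(36,5) = 1712304 + 575757 − 376992 = 1911069.
So draws with at least one of each: 2598960 − 1911069 = 687891, probability 687891/2598960 = 229297/866320.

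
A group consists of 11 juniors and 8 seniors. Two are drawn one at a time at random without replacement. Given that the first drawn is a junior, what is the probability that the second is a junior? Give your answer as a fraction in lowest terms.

After removing one junior, 18 remain: 10 juniors and 8 seniors.
So the probability the next is a junior is 10/18 = 5/9.

5/9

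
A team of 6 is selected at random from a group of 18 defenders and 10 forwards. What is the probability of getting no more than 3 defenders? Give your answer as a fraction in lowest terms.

There are C(28,6) = 376740 ways to choose the 6.
Count the complement (more than 3 defenders): C(18,4)·C(10,2) + C(18,5)·C(10,1) + C(18,6)·C(10,0) = 137700 + 85680 + 18564 = 241944.
Probability = 1 − 241944/376740 = 134796/376740 = 11233/31395.

11233/31395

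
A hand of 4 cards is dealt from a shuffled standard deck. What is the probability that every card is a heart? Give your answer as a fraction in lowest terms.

11/4165

There are C(52,4) = 270725 possible 4-card hands.
Hands that are all hearts: C(13,4) = 715.
Probability = 715/270725 = 11/4165.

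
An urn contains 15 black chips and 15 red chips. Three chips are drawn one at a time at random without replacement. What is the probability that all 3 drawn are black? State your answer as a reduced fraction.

13/116

Multiply the conditional probabilities at each draw: 15/30 · 14/29 · 13/28 = 2730/24360 = 13/116.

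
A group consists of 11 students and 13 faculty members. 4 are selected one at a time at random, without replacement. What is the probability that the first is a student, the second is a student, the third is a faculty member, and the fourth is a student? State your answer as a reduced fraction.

Multiply the conditional probabilities at each draw: 11/24 · 10/23 · 13/22 · 9/21 = 12870/255024 = 65/1288.

65/1288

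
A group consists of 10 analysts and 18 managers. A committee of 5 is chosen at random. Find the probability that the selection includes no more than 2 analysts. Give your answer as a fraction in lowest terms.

There are C(28,5) = 98280 ways to choose the 5.
Favorable selections (no more than 2 analysts): C(10,0)·C(18,5) + C(10,1)·C(18,4) + C(10,2)·C(18,3) = 8568 + 30600 + 36720 = 75888.
Probability = 75888/98280 = 1054/1365.

1054/1365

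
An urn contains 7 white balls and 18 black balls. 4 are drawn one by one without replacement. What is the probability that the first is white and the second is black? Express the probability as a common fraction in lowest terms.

21/100

Multiply the conditional probabilities at each draw: 7/25 · 18/24 = 126/600 = 21/100.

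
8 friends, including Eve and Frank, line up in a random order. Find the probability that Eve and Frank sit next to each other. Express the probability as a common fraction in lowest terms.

1/4

There are 8! = 40320 arrangements.
Treat Eve and Frank as a block: 7! arrangements of the blocks × 2 orders within the block = 2·5040 = 10080.
Probability = 10080/40320 = 1/4.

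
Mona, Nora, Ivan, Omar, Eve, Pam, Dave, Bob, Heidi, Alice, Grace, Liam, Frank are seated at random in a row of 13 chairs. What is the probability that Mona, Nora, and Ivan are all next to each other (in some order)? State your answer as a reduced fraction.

1/26

There are 13! = 6227020800 arrangements.
Treat the three as one block: 11! placements × 3! orders within the block = 39916800·6 = 239500800.
Probability = 239500800/6227020800 = 1/26.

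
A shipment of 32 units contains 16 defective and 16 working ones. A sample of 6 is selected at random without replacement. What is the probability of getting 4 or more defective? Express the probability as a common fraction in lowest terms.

Total selections: C(32,6) = 906192.
Favorable selections (4 or more defective): C(16,4)·C(16,2) + C(16,5)·C(16,1) + C(16,6)·C(16,0) = 218400 + 69888 + 8008 = 296296.
Probability = 296296/906192 = 5291/16182.

5291/16182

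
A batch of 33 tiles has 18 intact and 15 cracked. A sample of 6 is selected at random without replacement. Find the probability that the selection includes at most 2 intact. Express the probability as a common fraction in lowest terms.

2392/9889

There are C(33,6) = 1107568 ways to choose the 6.
Favorable selections (at most 2 intact): C(18,0)·C(15,6) + C(18,1)·C(15,5) + C(18,2)·C(15,4) = 5005 + 54054 + 208845 = 267904.
Probability = 267904/1107568 = 2392/9889.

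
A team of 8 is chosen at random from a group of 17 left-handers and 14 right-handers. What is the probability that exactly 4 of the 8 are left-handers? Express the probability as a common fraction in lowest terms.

36652/121365

There are C(31,8) = 7888725 ways to choose 8 from 31.
Selections with exactly 4 left-handers: choose 4 of the 17 left-handers and 4 of the 14 right-handers, C(17,4)·C(14,4) = 2380·1001 = 2382380.
Probability = 2382380/7888725 = 36652/121365.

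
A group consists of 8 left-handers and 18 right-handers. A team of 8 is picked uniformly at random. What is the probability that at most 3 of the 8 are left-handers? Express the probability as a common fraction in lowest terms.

There are C(26,8) = 1562275 ways to choose the 8.
Favorable selections (at most 3 left-handers): C(8,0)·C(18,8) + C(8,1)·C(18,7) + C(8,2)·C(18,6) + C(8,3)·C(18,5) = 43758 + 254592 + 519792 + 479808 = 1297950.
Probability = 1297950/1562275 = 51918/62491.

51918/62491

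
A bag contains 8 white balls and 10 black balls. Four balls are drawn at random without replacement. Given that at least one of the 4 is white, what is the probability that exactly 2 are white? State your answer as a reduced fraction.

42/95

Work in counts. Selections with at least one white: C(18,4) − C(10,4) = 3060 − 210 = 2850.
Of those, selections where exactly 2 are white: C(8,2)·C(10,2) = 28·45 = 1260.
Conditional probability = 1260/2850 = 42/95.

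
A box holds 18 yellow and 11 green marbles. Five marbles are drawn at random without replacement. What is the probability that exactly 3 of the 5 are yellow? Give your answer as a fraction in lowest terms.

2992/7917

There are C(29,5) = 118755 ways to choose 5 from 29.
Selections with exactly 3 yellow: choose 3 of the 18 yellow and 2 of the 11 green, C(18,3)·C(11,2) = 816·55 = 44880.
Probability = 44880/118755 = 2992/7917.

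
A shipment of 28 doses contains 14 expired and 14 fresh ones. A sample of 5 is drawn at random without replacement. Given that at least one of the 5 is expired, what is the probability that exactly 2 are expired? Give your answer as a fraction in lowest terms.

Work in counts. Selections with at least one expired: C(28,5) − C(14,5) = 98280 − 2002 = 96278.
Of those, selections where exactly 2 are expired: C(14,2)·C(14,3) = 91·364 = 33124.
Conditional probability = 33124/96278 = 182/529.

182/529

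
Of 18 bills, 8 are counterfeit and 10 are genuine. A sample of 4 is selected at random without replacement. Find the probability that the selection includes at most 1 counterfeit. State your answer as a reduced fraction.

Total selections: C(18,4) = 3060.
Favorable selections (at most 1 counterfeit): C(8,0)·C(10,4) + C(8,1)·C(10,3) = 210 + 960 = 1170.
Probability = 1170/3060 = 13/34.

13/34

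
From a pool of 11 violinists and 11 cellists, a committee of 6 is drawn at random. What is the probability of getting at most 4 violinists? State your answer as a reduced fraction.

299/323

There are C(22,6) = 74613 ways to choose the 6.
Count the complement (more than 4 violinists): C(11,5)·C(11,1) + C(11,6)·C(11,0) = 5082 + 462 = 5544.
Probability = 1 − 5544/74613 = 69069/74613 = 299/323.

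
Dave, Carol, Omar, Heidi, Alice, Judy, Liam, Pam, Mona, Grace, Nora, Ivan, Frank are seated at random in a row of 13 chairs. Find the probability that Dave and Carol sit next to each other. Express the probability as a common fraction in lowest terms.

2/13

There are 13! = 6227020800 arrangements.
Treat Dave and Carol as a block: 12! arrangements of the blocks × 2 orders within the block = 2·479001600 = 958003200.
Probability = 958003200/6227020800 = 2/13.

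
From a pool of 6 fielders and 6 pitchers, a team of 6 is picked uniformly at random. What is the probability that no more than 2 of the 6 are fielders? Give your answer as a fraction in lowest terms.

131/462

Total selections: C(12,6) = 924.
Favorable selections (no more than 2 fielders): C(6,0)·C(6,6) + C(6,1)·C(6,5) + C(6,2)·C(6,4) = 1 + 36 + 225 = 262.
Probability = 262/924 = 131/462.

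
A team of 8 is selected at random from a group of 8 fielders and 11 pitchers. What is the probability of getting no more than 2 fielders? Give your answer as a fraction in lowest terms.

1749/8398

There are C(19,8) = 75582 ways to choose the 8.
Favorable selections (no more than 2 fielders): C(8,0)·C(11,8) + C(8,1)·C(11,7) + C(8,2)·C(11,6) = 165 + 2640 + 12936 = 15741.
Probability = 15741/75582 = 1749/8398.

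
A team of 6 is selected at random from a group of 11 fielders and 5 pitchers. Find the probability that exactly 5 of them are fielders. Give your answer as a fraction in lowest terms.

15/52

The sample space is all 6-subsets of the 16: C(16,6) = 8008.
Selections with exactly 5 fielders: choose 5 of the 11 fielders and 1 of the 5 pitchers, C(11,5)·C(5,1) = 462·5 = 2310.
Probability = 2310/8008 = 15/52.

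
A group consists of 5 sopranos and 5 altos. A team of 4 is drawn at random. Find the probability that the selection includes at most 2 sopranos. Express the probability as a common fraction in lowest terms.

31/42

There are C(10,4) = 210 ways to choose the 4.
Count the complement (more than 2 sopranos): C(5,3)·C(5,1) + C(5,4)·C(5,0) = 50 + 5 = 55.
Probability = 1 − 55/210 = 155/210 = 31/42.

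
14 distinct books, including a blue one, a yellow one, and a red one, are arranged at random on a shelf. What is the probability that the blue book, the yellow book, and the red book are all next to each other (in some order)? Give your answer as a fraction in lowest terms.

3/91

There are 14! = 87178291200 arrangements.
Treat the three as one block: 12! placements × 3! orders within the block = 479001600·6 = 2874009600.
Probability = 2874009600/87178291200 = 3/91.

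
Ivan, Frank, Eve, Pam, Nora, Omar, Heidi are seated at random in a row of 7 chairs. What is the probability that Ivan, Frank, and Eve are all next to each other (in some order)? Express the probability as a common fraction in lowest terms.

There are 7! = 5040 arrangements.
Treat the three as one block: 5! placements × 3! orders within the block = 120·6 = 720.
Probability = 720/5040 = 1/7.

1/7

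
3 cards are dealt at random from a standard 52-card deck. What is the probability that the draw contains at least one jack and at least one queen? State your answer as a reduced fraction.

There are C(52,3) = 22100 possible draws.
By inclusion-exclusion on the complements, draws missing all jacks or all queens: C(48,3) + C(48,3) − C(44,3) = 17296 + 17296 − 13244 = 21348.
So draws with at least one of each: 22100 − 21348 = 752, probability 752/22100 = 188/5525.

188/5525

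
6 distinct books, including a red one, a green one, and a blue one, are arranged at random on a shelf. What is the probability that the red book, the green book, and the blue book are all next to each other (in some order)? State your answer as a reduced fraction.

1/5

There are 6! = 720 arrangements.
Treat the three as one block: 4! placements × 3! orders within the block = 24·6 = 144.
Probability = 144/720 = 1/5.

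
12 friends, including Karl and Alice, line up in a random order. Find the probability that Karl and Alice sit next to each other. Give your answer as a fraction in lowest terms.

There are 12! = 479001600 arrangements.
Treat Karl and Alice as a block: 11! arrangements of the blocks × 2 orders within the block = 2·39916800 = 79833600.
Probability = 79833600/479001600 = 1/6.

1/6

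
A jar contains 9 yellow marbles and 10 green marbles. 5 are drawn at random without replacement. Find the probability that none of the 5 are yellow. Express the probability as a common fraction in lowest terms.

There are C(19,5) = 11628 possible selections.
Selections with no yellow (all green): C(10,5) = 252.
Probability = 252/11628 = 7/323.

7/323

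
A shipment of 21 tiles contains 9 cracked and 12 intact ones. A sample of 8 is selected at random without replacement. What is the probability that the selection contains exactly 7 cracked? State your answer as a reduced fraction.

24/11305

There are C(21,8) = 203490 ways to choose 8 from 21.
Selections with exactly 7 cracked: choose 7 of the 9 cracked and 1 of the 12 intact, C(9,7)·C(12,1) = 36·12 = 432.
Probability = 432/203490 = 24/11305.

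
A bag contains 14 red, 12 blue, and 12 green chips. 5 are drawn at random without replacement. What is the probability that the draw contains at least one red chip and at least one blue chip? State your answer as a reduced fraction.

28175/35853

There are C(38,5) = 501942 possible draws.
By inclusion-exclusion on the complements, draws missing all red or all blue: C(24,5) + C(26,5) − C(12,5) = 42504 + 65780 − 792 = 107492.
So draws with at least one of each: 501942 − 107492 = 394450, probability 394450/501942 = 28175/35853.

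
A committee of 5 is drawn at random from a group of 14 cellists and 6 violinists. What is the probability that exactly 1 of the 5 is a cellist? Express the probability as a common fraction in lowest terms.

Total number of selections: C(20,5) = 15504.
Selections with exactly 1 cellist: choose 1 of the 14 cellists and 4 of the 6 violinists, C(14,1)·C(6,4) = 14·15 = 210.
Probability = 210/15504 = 35/2584.

35/2584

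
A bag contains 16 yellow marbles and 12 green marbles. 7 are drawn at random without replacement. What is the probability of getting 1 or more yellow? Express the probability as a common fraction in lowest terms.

1494/1495

There are C(28,7) = 1184040 ways to choose the 7.
The complement is all 7 are green: C(12,7) = 792.
Probability = 1 − 792/1184040 = 1183248/1184040 = 1494/1495.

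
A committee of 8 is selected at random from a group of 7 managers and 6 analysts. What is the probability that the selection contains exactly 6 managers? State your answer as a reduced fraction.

Total number of selections: C(13,8) = 1287.
Selections with exactly 6 managers: choose 6 of the 7 managers and 2 of the 6 analysts, C(7,6)·C(6,2) = 7·15 = 105.
Probability = 105/1287 = 35/429.

35/429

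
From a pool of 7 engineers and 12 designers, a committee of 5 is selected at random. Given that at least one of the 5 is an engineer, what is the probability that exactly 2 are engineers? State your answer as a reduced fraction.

55/129

Work in counts. Selections with at least one engineer: C(19,5) − C(12,5) = 11628 − 792 = 10836.
Of those, selections where exactly 2 are engineers: C(7,2)·C(12,3) = 21·220 = 4620.
Conditional probability = 4620/10836 = 55/129.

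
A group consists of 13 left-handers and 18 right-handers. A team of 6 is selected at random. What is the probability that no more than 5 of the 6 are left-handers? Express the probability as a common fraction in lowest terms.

Total selections: C(31,6) = 736281.
The complement is exactly 6 left-handers: C(13,6)·C(18,0) = 1716.
Probability = 1 − 1716/736281 = 734565/736281 = 18835/18879.

18835/18879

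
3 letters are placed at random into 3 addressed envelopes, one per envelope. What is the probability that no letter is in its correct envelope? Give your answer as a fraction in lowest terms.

1/3

There are 3! = 6 assignments.
By inclusion-exclusion, assignments with no fixed points: C(3,0)·3! − C(3,1)·2! + C(3,2)·1! − C(3,3)·0! = 2.
Probability = 2/6 = 1/3.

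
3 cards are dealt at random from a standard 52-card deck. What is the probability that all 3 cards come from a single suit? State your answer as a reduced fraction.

22/425

There are C(52,3) = 22100 possible 3-card hands.
Hands of one suit: 4 suits × C(13,3) = 4·286 = 1144.
Probability = 1144/22100 = 22/425.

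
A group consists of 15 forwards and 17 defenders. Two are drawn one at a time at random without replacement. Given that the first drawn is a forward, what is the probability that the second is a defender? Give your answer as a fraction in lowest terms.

After removing one forward, 31 remain: 14 forwards and 17 defenders.
So the probability the next is a defender is 17/31.

17/31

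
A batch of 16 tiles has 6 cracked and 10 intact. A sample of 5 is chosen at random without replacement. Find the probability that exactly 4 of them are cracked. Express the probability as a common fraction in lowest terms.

25/728

There are C(16,5) = 4368 ways to choose 5 from 16.
Selections with exactly 4 cracked: choose 4 of the 6 cracked and 1 of the 10 intact, C(6,4)·C(10,1) = 15·10 = 150.
Probability = 150/4368 = 25/728.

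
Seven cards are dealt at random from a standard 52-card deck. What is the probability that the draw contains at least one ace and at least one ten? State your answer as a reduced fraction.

There are C(52,7) = 133784560 possible draws.
By inclusion-exclusion on the complements, draws missing all aces or all tens: C(48,7) + C(48,7) − C(44,7) = 73629072 + 73629072 − 38320568 = 108937576.
So draws with at least one of each: 133784560 − 108937576 = 24846984, probability 24846984/133784560 = 3105873/16723070.

3105873/16723070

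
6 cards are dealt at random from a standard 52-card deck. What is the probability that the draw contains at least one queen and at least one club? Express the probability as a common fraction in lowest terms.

There are C(52,6) = 20358520 possible draws.
By inclusion-exclusion on the complements, draws missing all queens or all clubs: C(48,6) + C(39,6) − C(36,6) = 12271512 + 3262623 − 1947792 = 13586343.
So draws with at least one of each: 20358520 − 13586343 = 6772177, probability 6772177/20358520.

6772177/20358520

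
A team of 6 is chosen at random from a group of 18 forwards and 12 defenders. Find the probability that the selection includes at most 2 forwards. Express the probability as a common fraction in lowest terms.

209/1365

Total selections: C(30,6) = 593775.
Favorable selections (at most 2 forwards): C(18,0)·C(12,6) + C(18,1)·C(12,5) + C(18,2)·C(12,4) = 924 + 14256 + 75735 = 90915.
Probability = 90915/593775 = 209/1365.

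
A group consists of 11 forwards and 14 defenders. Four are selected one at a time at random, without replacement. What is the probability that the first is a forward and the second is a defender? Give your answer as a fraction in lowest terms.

Multiply the conditional probabilities at each draw: 11/25 · 14/24 = 154/600 = 77/300.

77/300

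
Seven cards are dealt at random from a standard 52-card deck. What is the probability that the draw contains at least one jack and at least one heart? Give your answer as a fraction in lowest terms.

53122231/133784560

There are C(52,7) = 133784560 possible draws.
By inclusion-exclusion on the complements, draws missing all jacks or all hearts: C(48,7) + C(39,7) − C(36,7) = 73629072 + 15380937 − 8347680 = 80662329.
So draws with at least one of each: 133784560 − 80662329 = 53122231, probability 53122231/133784560.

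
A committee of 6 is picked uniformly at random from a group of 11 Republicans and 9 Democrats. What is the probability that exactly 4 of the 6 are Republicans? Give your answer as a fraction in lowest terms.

99/323

The sample space is all 6-subsets of the 20: C(20,6) = 38760.
Selections with exactly 4 Republicans: choose 4 of the 11 Republicans and 2 of the 9 Democrats, C(11,4)·C(9,2) = 330·36 = 11880.
Probability = 11880/38760 = 99/323.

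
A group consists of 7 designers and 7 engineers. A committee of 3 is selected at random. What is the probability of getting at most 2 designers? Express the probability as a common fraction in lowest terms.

47/52

Total selections: C(14,3) = 364.
The complement is exactly 3 designers: C(7,3)·C(7,0) = 35.
Probability = 1 − 35/364 = 329/364 = 47/52.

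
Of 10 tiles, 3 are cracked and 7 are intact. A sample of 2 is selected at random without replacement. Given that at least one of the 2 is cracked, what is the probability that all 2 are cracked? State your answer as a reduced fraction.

1/8

Work in counts. Selections with at least one cracked: C(10,2) − C(7,2) = 45 − 21 = 24.
Of those, selections where all 2 are cracked: C(3,2) = 3.
Conditional probability = 3/24 = 1/8.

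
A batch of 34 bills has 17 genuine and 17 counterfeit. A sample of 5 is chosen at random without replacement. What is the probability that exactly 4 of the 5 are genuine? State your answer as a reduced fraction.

595/4092

The sample space is all 5-subsets of the 34: C(34,5) = 278256.
Selections with exactly 4 genuine: choose 4 of the 17 genuine and 1 of the 17 counterfeit, C(17,4)·C(17,1) = 2380·17 = 40460.
Probability = 40460/278256 = 595/4092.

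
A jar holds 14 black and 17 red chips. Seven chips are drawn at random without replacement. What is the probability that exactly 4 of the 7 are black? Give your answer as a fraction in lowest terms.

The sample space is all 7-subsets of the 31: C(31,7) = 2629575.
Selections with exactly 4 black: choose 4 of the 14 black and 3 of the 17 red, C(14,4)·C(17,3) = 1001·680 = 680680.
Probability = 680680/2629575 = 10472/40455.

10472/40455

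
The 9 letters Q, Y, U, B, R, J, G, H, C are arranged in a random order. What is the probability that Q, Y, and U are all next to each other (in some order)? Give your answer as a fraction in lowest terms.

There are 9! = 362880 arrangements.
Treat the three as one block: 7! placements × 3! orders within the block = 5040·6 = 30240.
Probability = 30240/362880 = 1/12.

1/12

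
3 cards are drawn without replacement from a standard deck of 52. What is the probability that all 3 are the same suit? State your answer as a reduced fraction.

22/425

There are C(52,3) = 22100 possible 3-card hands.
Hands of one suit: 4 suits × C(13,3) = 4·286 = 1144.
Probability = 1144/22100 = 22/425.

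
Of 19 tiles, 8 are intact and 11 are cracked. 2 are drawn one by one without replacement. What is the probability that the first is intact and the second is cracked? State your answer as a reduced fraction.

Multiply the conditional probabilities at each draw: 8/19 · 11/18 = 88/342 = 44/171.

44/171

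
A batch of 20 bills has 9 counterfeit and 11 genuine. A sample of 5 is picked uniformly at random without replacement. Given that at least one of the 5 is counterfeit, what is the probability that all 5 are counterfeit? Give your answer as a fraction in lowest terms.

Work in counts. Selections with at least one counterfeit: C(20,5) − C(11,5) = 15504 − 462 = 15042.
Of those, selections where all 5 are counterfeit: C(9,5) = 126.
Conditional probability = 126/15042 = 21/2507.

21/2507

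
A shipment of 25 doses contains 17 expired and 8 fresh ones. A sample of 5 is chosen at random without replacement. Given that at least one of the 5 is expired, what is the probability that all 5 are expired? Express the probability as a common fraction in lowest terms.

26/223

Work in counts. Selections with at least one expired: C(25,5) − C(8,5) = 53130 − 56 = 53074.
Of those, selections where all 5 are expired: C(17,5) = 6188.
Conditional probability = 6188/53074 = 26/223.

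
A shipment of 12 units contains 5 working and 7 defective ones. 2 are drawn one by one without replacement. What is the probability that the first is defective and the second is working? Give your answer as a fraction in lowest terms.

35/132

Multiply the conditional probabilities at each draw: 7/12 · 5/11 = 35/132.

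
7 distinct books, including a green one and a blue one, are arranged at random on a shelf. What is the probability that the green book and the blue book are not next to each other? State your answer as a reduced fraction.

5/7

There are 7! = 5040 arrangements.
Arrangements with the green book and the blue book adjacent: 2·6! = 1440.
So not adjacent: 5040 − 1440 = 3600, probability 3600/5040 = 5/7.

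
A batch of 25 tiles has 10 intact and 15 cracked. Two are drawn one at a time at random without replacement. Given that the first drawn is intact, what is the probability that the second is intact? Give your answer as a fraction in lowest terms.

After removing one intact, 24 remain: 9 intact and 15 cracked.
So the probability the next is intact is 9/24 = 3/8.

3/8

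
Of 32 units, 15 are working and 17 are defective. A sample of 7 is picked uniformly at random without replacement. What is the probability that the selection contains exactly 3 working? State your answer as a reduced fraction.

20825/64728

There are C(32,7) = 3365856 ways to choose 7 from 32.
Selections with exactly 3 working: choose 3 of the 15 working and 4 of the 17 defective, C(15,3)·C(17,4) = 455·2380 = 1082900.
Probability = 1082900/3365856 = 20825/64728.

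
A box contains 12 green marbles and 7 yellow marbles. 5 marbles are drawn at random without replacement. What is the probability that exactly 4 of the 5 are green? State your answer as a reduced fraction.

The sample space is all 5-subsets of the 19: C(19,5) = 11628.
Selections with exactly 4 green: choose 4 of the 12 green and 1 of the 7 yellow, C(12,4)·C(7,1) = 495·7 = 3465.
Probability = 3465/11628 = 385/1292.

385/1292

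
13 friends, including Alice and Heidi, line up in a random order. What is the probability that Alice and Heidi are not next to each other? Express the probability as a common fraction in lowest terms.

There are 13! = 6227020800 arrangements.
Arrangements with Alice and Heidi adjacent: 2·12! = 958003200.
So not adjacent: 6227020800 − 958003200 = 5269017600, probability 5269017600/6227020800 = 11/13.

11/13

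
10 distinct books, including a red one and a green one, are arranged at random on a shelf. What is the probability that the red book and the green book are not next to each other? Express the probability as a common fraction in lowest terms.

There are 10! = 3628800 arrangements.
Arrangements with the red book and the green book adjacent: 2·9! = 725760.
So not adjacent: 3628800 − 725760 = 2903040, probability 2903040/3628800 = 4/5.

4/5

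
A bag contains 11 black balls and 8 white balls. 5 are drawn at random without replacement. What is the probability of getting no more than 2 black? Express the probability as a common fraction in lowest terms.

Total selections: C(19,5) = 11628.
Favorable selections (no more than 2 black): C(11,0)·C(8,5) + C(11,1)·C(8,4) + C(11,2)·C(8,3) = 56 + 770 + 3080 = 3906.
Probability = 3906/11628 = 217/646.

217/646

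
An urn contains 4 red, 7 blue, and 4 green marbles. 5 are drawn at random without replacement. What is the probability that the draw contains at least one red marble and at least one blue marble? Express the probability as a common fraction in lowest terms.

There are C(15,5) = 3003 possible draws.
By inclusion-exclusion on the complements, draws missing all red or all blue: C(11,5) + C(8,5) − C(4,5) = 462 + 56 − 0 = 518.
So draws with at least one of each: 3003 − 518 = 2485, probability 2485/3003 = 355/429.

355/429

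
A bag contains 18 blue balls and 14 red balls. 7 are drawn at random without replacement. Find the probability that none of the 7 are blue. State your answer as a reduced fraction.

There are C(32,7) = 3365856 possible selections.
Selections with no blue (all red): C(14,7) = 3432.
Probability = 3432/3365856 = 11/10788.

11/10788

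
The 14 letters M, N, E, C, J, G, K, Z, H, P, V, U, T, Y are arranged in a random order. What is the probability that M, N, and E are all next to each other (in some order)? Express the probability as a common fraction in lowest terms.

There are 14! = 87178291200 arrangements.
Treat the three as one block: 12! placements × 3! orders within the block = 479001600·6 = 2874009600.
Probability = 2874009600/87178291200 = 3/91.

3/91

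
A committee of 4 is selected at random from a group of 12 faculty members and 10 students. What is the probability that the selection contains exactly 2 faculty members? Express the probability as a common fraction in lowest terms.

The sample space is all 4-subsets of the 22: C(22,4) = 7315.
Selections with exactly 2 faculty members: choose 2 of the 12 faculty members and 2 of the 10 students, C(12,2)·C(10,2) = 66·45 = 2970.
Probability = 2970/7315 = 54/133.

54/133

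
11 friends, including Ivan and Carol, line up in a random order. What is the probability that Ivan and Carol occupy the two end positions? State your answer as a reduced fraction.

1/55

There are 11! = 39916800 arrangements.
Place Ivan and Carol at the ends in 2 ways, arrange the remaining 9 in 9! = 362880 ways: 2·362880 = 725760.
Probability = 725760/39916800 = 1/55.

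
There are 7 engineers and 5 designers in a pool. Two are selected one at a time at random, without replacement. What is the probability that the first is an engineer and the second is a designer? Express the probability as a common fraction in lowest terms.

Multiply the conditional probabilities at each draw: 7/12 · 5/11 = 35/132.

35/132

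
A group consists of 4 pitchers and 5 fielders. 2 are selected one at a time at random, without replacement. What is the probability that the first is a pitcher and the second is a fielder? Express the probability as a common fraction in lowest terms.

Multiply the conditional probabilities at each draw: 4/9 · 5/8 = 20/72 = 5/18.

5/18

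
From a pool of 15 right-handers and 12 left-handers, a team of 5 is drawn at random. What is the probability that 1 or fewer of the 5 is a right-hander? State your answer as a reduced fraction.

There are C(27,5) = 80730 ways to choose the 5.
Favorable selections (1 or fewer right-hander): C(15,0)·C(12,5) + C(15,1)·C(12,4) = 792 + 7425 = 8217.
Probability = 8217/80730 = 913/8970.

913/8970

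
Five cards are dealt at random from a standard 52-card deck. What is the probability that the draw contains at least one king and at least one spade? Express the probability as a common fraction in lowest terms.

229297/866320

There are C(52,5) = 2598960 possible draws.
By inclusion-exclusion on the complements, draws missing all kings or all spades: C(48,5) + C(39,5) − C(36,5) = 1712304 + 575757 − 376992 = 1911069.
So draws with at least one of each: 2598960 − 1911069 = 687891, probability 687891/2598960 = 229297/866320.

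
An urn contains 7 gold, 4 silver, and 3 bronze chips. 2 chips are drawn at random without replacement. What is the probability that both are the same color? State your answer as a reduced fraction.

30/91

There are C(14,2) = 91 ways to draw 2 chips.
All same color: C(7,2) + C(4,2) + C(3,2) = 21 + 6 + 3 = 30.
Probability = 30/91.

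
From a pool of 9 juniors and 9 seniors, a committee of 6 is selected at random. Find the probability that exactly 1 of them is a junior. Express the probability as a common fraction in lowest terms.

There are C(18,6) = 18564 ways to choose 6 from 18.
Selections with exactly 1 junior: choose 1 of the 9 juniors and 5 of the 9 seniors, C(9,1)·C(9,5) = 9·126 = 1134.
Probability = 1134/18564 = 27/442.

27/442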